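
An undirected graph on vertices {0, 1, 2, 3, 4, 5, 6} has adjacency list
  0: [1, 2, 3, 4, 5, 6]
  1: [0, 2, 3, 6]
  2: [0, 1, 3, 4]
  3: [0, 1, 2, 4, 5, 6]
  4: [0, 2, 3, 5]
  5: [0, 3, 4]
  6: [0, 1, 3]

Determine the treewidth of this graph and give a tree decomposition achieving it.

Every bag has size at most 4, so the width is 4 − 1 = 3 and tw(G) ≤ 3. For the lower bound, the 4 vertices {0, 1, 2, 3} are pairwise adjacent, and any tree decomposition puts a clique entirely inside one bag — forcing width ≥ 3. Therefore the treewidth is 3.

Treewidth 3.
One optimal decomposition is:
Bags: B1 = {0, 1, 3, 6}  B2 = {0, 1, 2, 3}  B3 = {0, 2, 3, 4}  B4 = {0, 3, 4, 5}
Tree: B1–B2, B2–B3, B3–B4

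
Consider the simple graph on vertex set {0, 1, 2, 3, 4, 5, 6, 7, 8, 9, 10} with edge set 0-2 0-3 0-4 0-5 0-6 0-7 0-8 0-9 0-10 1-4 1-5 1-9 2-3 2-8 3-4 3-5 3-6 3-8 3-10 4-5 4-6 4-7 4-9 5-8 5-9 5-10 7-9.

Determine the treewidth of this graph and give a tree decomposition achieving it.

Treewidth 3.
One such decomposition:
Bags: B1 = {0, 3, 4, 6}  B2 = {0, 3, 4, 5}  B3 = {0, 4, 5, 9}  B4 = {0, 3, 5, 8}  B5 = {1, 4, 5, 9}  B6 = {0, 4, 7, 9}  B7 = {0, 3, 5, 10}  B8 = {0, 2, 3, 8}
Tree: B1–B2, B2–B3, B2–B4, B3–B5, B3–B6, B2–B7, B4–B8

The largest bag has 4 vertices, giving width 3; this decomposition certifies tw(G) ≤ 3. For the lower bound, the 4 vertices {0, 4, 5, 9} are pairwise adjacent, and any tree decomposition puts a clique entirely inside one bag — forcing width ≥ 3. Therefore the treewidth is 3.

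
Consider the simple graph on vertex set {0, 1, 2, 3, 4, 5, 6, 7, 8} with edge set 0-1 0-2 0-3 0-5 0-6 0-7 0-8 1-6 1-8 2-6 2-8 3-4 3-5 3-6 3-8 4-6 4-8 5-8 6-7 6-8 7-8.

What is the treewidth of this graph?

3

A width-3 tree decomposition is:
Bags: B1 = {0, 6, 7, 8}  B2 = {0, 1, 6, 8}  B3 = {0, 3, 6, 8}  B4 = {3, 4, 6, 8}  B5 = {0, 2, 6, 8}  B6 = {0, 3, 5, 8}
Tree: B1–B2, B2–B3, B3–B4, B3–B5, B3–B6
The largest bag has 4 vertices, giving width 3; this decomposition certifies tw(G) ≤ 3. On the other hand G contains the 4-clique {0, 3, 5, 8}. A clique must lie in a single bag of any decomposition, so no decomposition can have width below 3. Hence tw(G) = 3 exactly.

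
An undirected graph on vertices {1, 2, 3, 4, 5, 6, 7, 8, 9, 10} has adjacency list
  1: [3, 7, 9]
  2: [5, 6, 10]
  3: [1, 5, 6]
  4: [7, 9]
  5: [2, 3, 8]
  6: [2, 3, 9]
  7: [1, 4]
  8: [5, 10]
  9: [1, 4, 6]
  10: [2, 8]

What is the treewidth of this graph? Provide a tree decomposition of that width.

Every bag has size at most 3, so the width is 3 − 1 = 2 and tw(G) ≤ 2. The edges 4–7–1–9–4 form a cycle, so G is not a tree and its treewidth is at least 2. The upper and lower bounds meet at 2, so that is the treewidth.

Treewidth 2.
Bags: B1 = {4, 7, 9}  B2 = {1, 7, 9}  B3 = {1, 6, 9}  B4 = {1, 3, 6}  B5 = {2, 3, 6}  B6 = {2, 3, 5}  B7 = {2, 5, 10}  B8 = {5, 8, 10}
Tree: B1–B2, B2–B3, B3–B4, B4–B5, B5–B6, B6–B7, B7–B8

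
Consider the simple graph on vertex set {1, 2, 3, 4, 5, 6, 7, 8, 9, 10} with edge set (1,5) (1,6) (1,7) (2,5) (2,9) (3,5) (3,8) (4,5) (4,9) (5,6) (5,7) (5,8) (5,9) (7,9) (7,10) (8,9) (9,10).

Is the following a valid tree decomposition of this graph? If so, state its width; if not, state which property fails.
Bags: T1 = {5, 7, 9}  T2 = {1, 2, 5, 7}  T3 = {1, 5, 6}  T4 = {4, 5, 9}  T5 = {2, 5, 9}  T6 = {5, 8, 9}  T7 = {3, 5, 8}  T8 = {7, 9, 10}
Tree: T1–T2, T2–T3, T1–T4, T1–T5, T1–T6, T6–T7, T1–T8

A tree decomposition must satisfy three properties: every vertex lies in some bag; for every edge, both endpoints lie together in some bag; and for every vertex, the bags containing it form a connected subtree. Here bags containing vertex 2 are not connected in the tree, so the decomposition is invalid.

No — bags containing vertex 2 are not connected in the tree.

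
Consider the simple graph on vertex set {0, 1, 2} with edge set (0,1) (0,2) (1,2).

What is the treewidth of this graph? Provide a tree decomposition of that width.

With just one bag of size 3, the width is 3 − 1 = 2, so tw(G) ≤ 2. On the other hand G contains the 3-clique {0, 1, 2}. A clique must lie in a single bag of any decomposition, so no decomposition can have width below 2. Hence tw(G) = 2 exactly.

Treewidth 2.
One optimal decomposition is:
Bags: B1 = {0, 1, 2}
Tree: (single bag)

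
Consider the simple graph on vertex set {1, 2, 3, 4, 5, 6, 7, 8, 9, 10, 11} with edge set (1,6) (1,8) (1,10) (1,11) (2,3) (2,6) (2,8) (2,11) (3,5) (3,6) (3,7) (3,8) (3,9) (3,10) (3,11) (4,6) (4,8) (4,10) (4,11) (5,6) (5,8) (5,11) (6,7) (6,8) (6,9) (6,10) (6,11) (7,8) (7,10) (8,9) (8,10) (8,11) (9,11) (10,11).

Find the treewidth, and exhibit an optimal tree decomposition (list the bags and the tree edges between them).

The largest bag has 5 vertices, giving width 4; this decomposition certifies tw(G) ≤ 4. Conversely, {1, 6, 8, 10, 11} is a clique of size 5, and the vertices of any clique must share a bag in every tree decomposition; so some bag has ≥ 5 vertices and tw(G) ≥ 4. The upper and lower bounds meet at 4, so that is the treewidth.

Treewidth 4.
One such decomposition:
Bags: B1 = {3, 6, 8, 10, 11}  B2 = {3, 6, 7, 8, 10}  B3 = {3, 6, 8, 9, 11}  B4 = {4, 6, 8, 10, 11}  B5 = {1, 6, 8, 10, 11}  B6 = {3, 5, 6, 8, 11}  B7 = {2, 3, 6, 8, 11}
Tree: B1–B2, B1–B3, B1–B4, B4–B5, B3–B6, B3–B7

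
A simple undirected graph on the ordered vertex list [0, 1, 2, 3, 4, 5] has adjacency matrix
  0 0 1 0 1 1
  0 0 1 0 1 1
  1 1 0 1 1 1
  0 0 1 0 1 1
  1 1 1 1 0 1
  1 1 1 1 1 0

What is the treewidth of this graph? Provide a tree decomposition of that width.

Each bag holds 4 vertices, so the decomposition has width 3, which upper-bounds the treewidth. Conversely, {0, 2, 4, 5} is a clique of size 4, and the vertices of any clique must share a bag in every tree decomposition; so some bag has ≥ 4 vertices and tw(G) ≥ 3. The upper and lower bounds meet at 3, so that is the treewidth.

Treewidth 3.
Bags: B1 = {0, 2, 4, 5}  B2 = {2, 3, 4, 5}  B3 = {1, 2, 4, 5}
Tree: B1–B2, B1–B3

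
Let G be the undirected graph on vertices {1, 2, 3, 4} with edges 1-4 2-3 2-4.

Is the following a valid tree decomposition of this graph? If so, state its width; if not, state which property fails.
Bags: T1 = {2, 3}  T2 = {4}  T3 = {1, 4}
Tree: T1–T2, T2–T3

No — edge (2,4) lies in no bag.

A tree decomposition must satisfy three properties: every vertex lies in some bag; for every edge, both endpoints lie together in some bag; and for every vertex, the bags containing it form a connected subtree. Here edge (2,4) lies in no bag, so the decomposition is invalid.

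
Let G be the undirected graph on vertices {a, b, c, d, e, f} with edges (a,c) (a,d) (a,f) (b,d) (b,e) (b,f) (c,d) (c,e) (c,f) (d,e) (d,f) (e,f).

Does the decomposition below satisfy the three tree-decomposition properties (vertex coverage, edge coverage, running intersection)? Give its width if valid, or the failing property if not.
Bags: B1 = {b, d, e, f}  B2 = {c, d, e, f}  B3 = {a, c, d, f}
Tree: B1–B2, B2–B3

Every vertex of G appears in some bag (union = {a, b, c, d, e, f}); every edge is covered by a bag; and for each vertex v the set of bags containing v is connected in the bag tree. The decomposition is therefore valid. The largest bag has 4 vertices, so the width is 3.

Yes; width 3.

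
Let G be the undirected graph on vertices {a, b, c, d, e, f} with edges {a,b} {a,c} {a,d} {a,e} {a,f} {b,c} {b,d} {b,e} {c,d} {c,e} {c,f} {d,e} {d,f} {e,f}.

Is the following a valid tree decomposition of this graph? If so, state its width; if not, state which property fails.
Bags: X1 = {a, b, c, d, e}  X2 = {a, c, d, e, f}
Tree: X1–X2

Yes; width 4.

Checking the three conditions: (i) the bags cover all of {a, b, c, d, e, f}; (ii) for each edge, some bag contains both endpoints; (iii) the bags containing any fixed vertex form a subtree. All hold, so the decomposition is valid with width 5 − 1 = 4.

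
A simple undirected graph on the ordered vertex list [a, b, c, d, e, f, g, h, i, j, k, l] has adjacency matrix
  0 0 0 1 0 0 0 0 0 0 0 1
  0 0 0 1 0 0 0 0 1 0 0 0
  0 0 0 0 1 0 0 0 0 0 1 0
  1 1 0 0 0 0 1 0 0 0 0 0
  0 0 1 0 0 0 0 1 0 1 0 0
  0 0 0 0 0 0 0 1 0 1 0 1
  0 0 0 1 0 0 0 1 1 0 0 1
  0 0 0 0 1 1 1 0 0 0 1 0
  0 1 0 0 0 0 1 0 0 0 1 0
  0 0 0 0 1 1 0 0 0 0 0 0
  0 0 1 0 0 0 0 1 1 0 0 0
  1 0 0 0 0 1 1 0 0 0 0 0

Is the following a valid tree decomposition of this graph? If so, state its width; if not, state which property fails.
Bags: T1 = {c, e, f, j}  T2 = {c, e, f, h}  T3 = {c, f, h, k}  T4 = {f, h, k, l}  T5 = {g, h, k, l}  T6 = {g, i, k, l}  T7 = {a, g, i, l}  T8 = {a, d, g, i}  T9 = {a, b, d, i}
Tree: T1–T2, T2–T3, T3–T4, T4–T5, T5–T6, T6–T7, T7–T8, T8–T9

Yes; width 3.

Vertex coverage: the bags together contain {a, b, c, d, e, f, g, h, i, j, k, l}, the full vertex set. Edge coverage: each edge of G has both endpoints in at least one bag. Running intersection: for every vertex, the bags containing it form a connected subtree. All three properties hold, so this is a valid tree decomposition of width max|bag| − 1 = 3, and hence tw(G) ≤ 3.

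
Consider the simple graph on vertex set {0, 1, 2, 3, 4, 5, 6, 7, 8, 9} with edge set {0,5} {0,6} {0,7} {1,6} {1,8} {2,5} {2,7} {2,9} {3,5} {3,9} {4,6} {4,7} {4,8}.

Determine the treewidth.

A width-2 tree decomposition is:
Bags: B1 = {3, 5, 9}  B2 = {2, 5, 9}  B3 = {0, 2, 5}  B4 = {0, 2, 7}  B5 = {0, 6, 7}  B6 = {4, 6, 7}  B7 = {1, 4, 6}  B8 = {1, 4, 8}
Tree: B1–B2, B2–B3, B3–B4, B4–B5, B5–B6, B6–B7, B7–B8
Each bag holds 3 vertices, so the decomposition has width 2, which upper-bounds the treewidth. Since 3–9–2–5–3 is a cycle in G, G is not acyclic. Forests are exactly the graphs of treewidth ≤ 1, so tw(G) ≥ 2. Hence tw(G) = 2 exactly.

2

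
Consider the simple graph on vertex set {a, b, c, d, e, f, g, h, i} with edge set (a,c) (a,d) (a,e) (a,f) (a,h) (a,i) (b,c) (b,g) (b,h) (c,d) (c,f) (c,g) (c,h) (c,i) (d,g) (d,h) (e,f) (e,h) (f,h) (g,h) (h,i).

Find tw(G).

A width-3 tree decomposition is:
Bags: B1 = {a, c, h, i}  B2 = {a, c, d, h}  B3 = {c, d, g, h}  B4 = {b, c, g, h}  B5 = {a, c, f, h}  B6 = {a, e, f, h}
Tree: B1–B2, B2–B3, B3–B4, B2–B5, B5–B6
The largest bag has 4 vertices, giving width 3; this decomposition certifies tw(G) ≤ 3. For the lower bound, the 4 vertices {a, e, f, h} are pairwise adjacent, and any tree decomposition puts a clique entirely inside one bag — forcing width ≥ 3. Combining the bounds, tw(G) = 3.

3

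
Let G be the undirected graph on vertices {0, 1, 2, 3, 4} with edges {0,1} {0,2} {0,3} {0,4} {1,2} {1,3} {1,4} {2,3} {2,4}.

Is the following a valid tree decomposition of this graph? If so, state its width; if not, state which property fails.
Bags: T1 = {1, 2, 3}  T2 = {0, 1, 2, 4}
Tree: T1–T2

A tree decomposition must satisfy three properties: every vertex lies in some bag; for every edge, both endpoints lie together in some bag; and for every vertex, the bags containing it form a connected subtree. Here edge (0,3) lies in no bag, so the decomposition is invalid.

No — edge (0,3) lies in no bag.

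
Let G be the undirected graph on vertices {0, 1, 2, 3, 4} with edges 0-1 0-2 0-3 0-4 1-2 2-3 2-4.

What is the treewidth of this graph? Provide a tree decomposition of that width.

The largest bag has 3 vertices, giving width 2; this decomposition certifies tw(G) ≤ 2. Conversely, {0, 1, 2} is a clique of size 3, and the vertices of any clique must share a bag in every tree decomposition; so some bag has ≥ 3 vertices and tw(G) ≥ 2. Combining the bounds, tw(G) = 2.

Treewidth 2.
One such decomposition:
Bags: B1 = {0, 2, 3}  B2 = {0, 1, 2}  B3 = {0, 2, 4}
Tree: B1–B2, B1–B3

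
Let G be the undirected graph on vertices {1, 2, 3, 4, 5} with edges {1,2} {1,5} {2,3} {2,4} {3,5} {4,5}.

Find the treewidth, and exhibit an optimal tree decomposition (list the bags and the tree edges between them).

Treewidth 2.
One such decomposition:
Bags: B1 = {2, 3, 5}  B2 = {2, 4, 5}  B3 = {1, 2, 5}
Tree: B1–B2, B2–B3

Each bag holds 3 vertices, so the decomposition has width 2, which upper-bounds the treewidth. For the lower bound, G contains the cycle 5–3–2–4–5, so G is not a forest; only forests have treewidth ≤ 1, hence tw(G) ≥ 2. Therefore the treewidth is 2.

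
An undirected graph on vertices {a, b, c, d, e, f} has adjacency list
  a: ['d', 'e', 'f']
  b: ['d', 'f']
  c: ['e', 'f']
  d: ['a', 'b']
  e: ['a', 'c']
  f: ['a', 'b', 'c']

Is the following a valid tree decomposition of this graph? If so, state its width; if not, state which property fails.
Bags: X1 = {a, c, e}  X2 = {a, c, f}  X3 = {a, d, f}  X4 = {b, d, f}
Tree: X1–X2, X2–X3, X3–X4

Yes; width 2.

Checking the three conditions: (i) the bags cover all of {a, b, c, d, e, f}; (ii) for each edge, some bag contains both endpoints; (iii) the bags containing any fixed vertex form a subtree. All hold, so the decomposition is valid with width 3 − 1 = 2.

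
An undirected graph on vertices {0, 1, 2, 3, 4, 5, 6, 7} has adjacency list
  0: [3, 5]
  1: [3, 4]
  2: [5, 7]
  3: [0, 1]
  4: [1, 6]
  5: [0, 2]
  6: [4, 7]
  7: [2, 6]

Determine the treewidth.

A width-2 tree decomposition is:
Bags: B1 = {0, 3, 5}  B2 = {1, 3, 5}  B3 = {1, 4, 5}  B4 = {4, 5, 6}  B5 = {5, 6, 7}  B6 = {2, 5, 7}
Tree: B1–B2, B2–B3, B3–B4, B4–B5, B5–B6
Each bag holds 3 vertices, so the decomposition has width 2, which upper-bounds the treewidth. The edges 5–0–3–1–4–6–7–2–5 form a cycle, so G is not a tree and its treewidth is at least 2. Combining the bounds, tw(G) = 2.

2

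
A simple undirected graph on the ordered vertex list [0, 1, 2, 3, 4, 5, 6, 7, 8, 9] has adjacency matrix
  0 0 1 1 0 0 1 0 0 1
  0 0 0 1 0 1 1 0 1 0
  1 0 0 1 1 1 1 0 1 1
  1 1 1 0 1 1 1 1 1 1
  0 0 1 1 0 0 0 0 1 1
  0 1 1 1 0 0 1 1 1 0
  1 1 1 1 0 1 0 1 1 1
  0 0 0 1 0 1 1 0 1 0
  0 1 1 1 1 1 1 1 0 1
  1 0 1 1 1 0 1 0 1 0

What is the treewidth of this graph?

A width-4 tree decomposition is:
Bags: B1 = {2, 3, 5, 6, 8}  B2 = {2, 3, 6, 8, 9}  B3 = {3, 5, 6, 7, 8}  B4 = {0, 2, 3, 6, 9}  B5 = {2, 3, 4, 8, 9}  B6 = {1, 3, 5, 6, 8}
Tree: B1–B2, B1–B3, B2–B4, B2–B5, B3–B6
Every bag has size at most 5, so the width is 5 − 1 = 4 and tw(G) ≤ 4. For the lower bound, the 5 vertices {2, 3, 4, 8, 9} are pairwise adjacent, and any tree decomposition puts a clique entirely inside one bag — forcing width ≥ 4. The upper and lower bounds meet at 4, so that is the treewidth.

4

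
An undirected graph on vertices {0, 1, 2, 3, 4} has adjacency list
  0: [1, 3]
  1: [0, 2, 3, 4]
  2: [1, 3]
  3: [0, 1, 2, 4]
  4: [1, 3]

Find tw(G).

A width-2 tree decomposition is:
Bags: B1 = {0, 1, 3}  B2 = {1, 2, 3}  B3 = {1, 3, 4}
Tree: B1–B2, B1–B3
Every bag has size at most 3, so the width is 3 − 1 = 2 and tw(G) ≤ 2. Conversely, {0, 1, 3} is a clique of size 3, and the vertices of any clique must share a bag in every tree decomposition; so some bag has ≥ 3 vertices and tw(G) ≥ 2. The upper and lower bounds meet at 2, so that is the treewidth.

2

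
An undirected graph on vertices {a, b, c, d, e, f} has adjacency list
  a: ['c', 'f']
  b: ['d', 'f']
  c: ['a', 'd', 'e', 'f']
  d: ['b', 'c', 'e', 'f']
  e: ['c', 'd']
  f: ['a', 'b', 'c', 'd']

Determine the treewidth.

2

A width-2 tree decomposition is:
Bags: B1 = {c, d, f}  B2 = {c, d, e}  B3 = {b, d, f}  B4 = {a, c, f}
Tree: B1–B2, B1–B3, B1–B4
Each bag holds 3 vertices, so the decomposition has width 2, which upper-bounds the treewidth. For the lower bound, the 3 vertices {c, d, e} are pairwise adjacent, and any tree decomposition puts a clique entirely inside one bag — forcing width ≥ 2. Combining the bounds, tw(G) = 2.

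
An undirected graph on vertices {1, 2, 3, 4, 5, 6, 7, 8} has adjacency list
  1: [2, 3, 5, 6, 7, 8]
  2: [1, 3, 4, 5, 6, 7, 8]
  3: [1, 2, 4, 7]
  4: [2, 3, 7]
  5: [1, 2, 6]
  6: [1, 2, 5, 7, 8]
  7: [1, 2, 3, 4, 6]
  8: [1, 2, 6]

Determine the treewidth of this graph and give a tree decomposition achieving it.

Treewidth 3.
Bags: B1 = {1, 2, 6, 7}  B2 = {1, 2, 6, 8}  B3 = {1, 2, 3, 7}  B4 = {2, 3, 4, 7}  B5 = {1, 2, 5, 6}
Tree: B1–B2, B1–B3, B3–B4, B1–B5

Each bag holds 4 vertices, so the decomposition has width 3, which upper-bounds the treewidth. For the lower bound, the 4 vertices {1, 2, 3, 7} are pairwise adjacent, and any tree decomposition puts a clique entirely inside one bag — forcing width ≥ 3. Therefore the treewidth is 3.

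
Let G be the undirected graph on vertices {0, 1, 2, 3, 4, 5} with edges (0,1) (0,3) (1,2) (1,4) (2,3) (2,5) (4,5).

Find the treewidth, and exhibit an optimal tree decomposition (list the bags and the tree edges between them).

The largest bag has 3 vertices, giving width 2; this decomposition certifies tw(G) ≤ 2. For the lower bound, G contains the cycle 4–5–2–1–4, so G is not a forest; only forests have treewidth ≤ 1, hence tw(G) ≥ 2. The upper and lower bounds meet at 2, so that is the treewidth.

Treewidth 2.
One such decomposition:
Bags: B1 = {1, 4, 5}  B2 = {1, 2, 5}  B3 = {0, 1, 2}  B4 = {0, 2, 3}
Tree: B1–B2, B2–B3, B3–B4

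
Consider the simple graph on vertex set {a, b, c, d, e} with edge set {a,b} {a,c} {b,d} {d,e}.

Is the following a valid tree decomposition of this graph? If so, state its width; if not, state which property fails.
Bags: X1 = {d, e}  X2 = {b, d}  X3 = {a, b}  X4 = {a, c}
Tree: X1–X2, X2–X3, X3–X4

Yes; width 1.

Every vertex of G appears in some bag (union = {a, b, c, d, e}); every edge is covered by a bag; and for each vertex v the set of bags containing v is connected in the bag tree. The decomposition is therefore valid. The largest bag has 2 vertices, so the width is 1.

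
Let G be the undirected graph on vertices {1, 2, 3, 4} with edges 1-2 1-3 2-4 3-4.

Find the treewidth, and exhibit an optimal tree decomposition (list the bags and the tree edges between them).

Treewidth 2.
One optimal decomposition is:
Bags: B1 = {1, 3, 4}  B2 = {1, 2, 4}
Tree: B1–B2

Every bag has size at most 3, so the width is 3 − 1 = 2 and tw(G) ≤ 2. Since 4–3–1–2–4 is a cycle in G, G is not acyclic. Forests are exactly the graphs of treewidth ≤ 1, so tw(G) ≥ 2. Hence tw(G) = 2 exactly.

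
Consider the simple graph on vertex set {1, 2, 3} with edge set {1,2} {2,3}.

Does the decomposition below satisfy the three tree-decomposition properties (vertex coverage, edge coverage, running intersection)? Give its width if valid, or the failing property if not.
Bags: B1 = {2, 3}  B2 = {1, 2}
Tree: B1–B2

Checking the three conditions: (i) the bags cover all of {1, 2, 3}; (ii) for each edge, some bag contains both endpoints; (iii) the bags containing any fixed vertex form a subtree. All hold, so the decomposition is valid with width 2 − 1 = 1.

Yes; width 1.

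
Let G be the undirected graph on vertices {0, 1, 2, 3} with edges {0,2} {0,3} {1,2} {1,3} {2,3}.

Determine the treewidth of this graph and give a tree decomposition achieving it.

Treewidth 2.
One optimal decomposition is:
Bags: B1 = {0, 2, 3}  B2 = {1, 2, 3}
Tree: B1–B2

Each bag holds 3 vertices, so the decomposition has width 2, which upper-bounds the treewidth. On the other hand G contains the 3-clique {0, 2, 3}. A clique must lie in a single bag of any decomposition, so no decomposition can have width below 2. The upper and lower bounds meet at 2, so that is the treewidth.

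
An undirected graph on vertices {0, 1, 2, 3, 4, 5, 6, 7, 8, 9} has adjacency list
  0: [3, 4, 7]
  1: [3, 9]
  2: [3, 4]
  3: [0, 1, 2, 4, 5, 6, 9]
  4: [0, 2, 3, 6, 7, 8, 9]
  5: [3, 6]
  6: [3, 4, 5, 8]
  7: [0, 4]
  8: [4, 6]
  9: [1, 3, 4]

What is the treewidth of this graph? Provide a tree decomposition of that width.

Treewidth 2.
Bags: B1 = {3, 4, 9}  B2 = {2, 3, 4}  B3 = {3, 4, 6}  B4 = {0, 3, 4}  B5 = {0, 4, 7}  B6 = {4, 6, 8}  B7 = {3, 5, 6}  B8 = {1, 3, 9}
Tree: B1–B2, B1–B3, B2–B4, B4–B5, B3–B6, B3–B7, B1–B8

The largest bag has 3 vertices, giving width 2; this decomposition certifies tw(G) ≤ 2. For the lower bound, the 3 vertices {4, 6, 8} are pairwise adjacent, and any tree decomposition puts a clique entirely inside one bag — forcing width ≥ 2. Therefore the treewidth is 2.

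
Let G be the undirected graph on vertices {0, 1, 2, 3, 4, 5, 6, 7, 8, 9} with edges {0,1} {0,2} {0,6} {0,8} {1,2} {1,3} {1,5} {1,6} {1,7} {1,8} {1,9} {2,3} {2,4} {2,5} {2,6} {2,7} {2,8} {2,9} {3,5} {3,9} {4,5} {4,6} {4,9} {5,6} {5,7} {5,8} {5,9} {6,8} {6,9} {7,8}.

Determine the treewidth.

A width-4 tree decomposition is:
Bags: B1 = {2, 4, 5, 6, 9}  B2 = {1, 2, 5, 6, 9}  B3 = {1, 2, 5, 6, 8}  B4 = {0, 1, 2, 6, 8}  B5 = {1, 2, 5, 7, 8}  B6 = {1, 2, 3, 5, 9}
Tree: B1–B2, B2–B3, B3–B4, B3–B5, B2–B6
The largest bag has 5 vertices, giving width 4; this decomposition certifies tw(G) ≤ 4. Conversely, {0, 1, 2, 6, 8} is a clique of size 5, and the vertices of any clique must share a bag in every tree decomposition; so some bag has ≥ 5 vertices and tw(G) ≥ 4. Therefore the treewidth is 4.

4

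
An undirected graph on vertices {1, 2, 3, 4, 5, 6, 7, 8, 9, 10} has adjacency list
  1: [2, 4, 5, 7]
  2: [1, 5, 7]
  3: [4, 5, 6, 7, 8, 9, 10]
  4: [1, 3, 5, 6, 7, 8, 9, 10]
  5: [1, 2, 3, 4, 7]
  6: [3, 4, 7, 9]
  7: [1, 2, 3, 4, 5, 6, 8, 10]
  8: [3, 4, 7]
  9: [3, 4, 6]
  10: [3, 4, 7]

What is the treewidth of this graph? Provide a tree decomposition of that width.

Treewidth 3.
One such decomposition:
Bags: B1 = {1, 4, 5, 7}  B2 = {3, 4, 5, 7}  B3 = {3, 4, 6, 7}  B4 = {1, 2, 5, 7}  B5 = {3, 4, 7, 10}  B6 = {3, 4, 6, 9}  B7 = {3, 4, 7, 8}
Tree: B1–B2, B2–B3, B1–B4, B2–B5, B3–B6, B5–B7

Each bag holds 4 vertices, so the decomposition has width 3, which upper-bounds the treewidth. On the other hand G contains the 4-clique {1, 2, 5, 7}. A clique must lie in a single bag of any decomposition, so no decomposition can have width below 3. The upper and lower bounds meet at 3, so that is the treewidth.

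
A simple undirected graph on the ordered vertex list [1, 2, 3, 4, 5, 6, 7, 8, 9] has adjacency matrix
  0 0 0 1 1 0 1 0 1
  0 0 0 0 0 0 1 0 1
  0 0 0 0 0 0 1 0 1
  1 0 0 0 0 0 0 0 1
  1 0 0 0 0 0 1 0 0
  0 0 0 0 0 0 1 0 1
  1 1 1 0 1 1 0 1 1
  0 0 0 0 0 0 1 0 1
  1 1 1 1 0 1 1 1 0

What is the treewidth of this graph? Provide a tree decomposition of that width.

Treewidth 2.
One such decomposition:
Bags: B1 = {6, 7, 9}  B2 = {1, 7, 9}  B3 = {7, 8, 9}  B4 = {3, 7, 9}  B5 = {1, 5, 7}  B6 = {1, 4, 9}  B7 = {2, 7, 9}
Tree: B1–B2, B1–B3, B2–B4, B2–B5, B2–B6, B2–B7

Every bag has size at most 3, so the width is 3 − 1 = 2 and tw(G) ≤ 2. Conversely, {1, 4, 9} is a clique of size 3, and the vertices of any clique must share a bag in every tree decomposition; so some bag has ≥ 3 vertices and tw(G) ≥ 2. Therefore the treewidth is 2.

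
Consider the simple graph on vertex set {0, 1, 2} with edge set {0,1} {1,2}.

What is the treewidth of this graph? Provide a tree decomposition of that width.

Each bag holds 2 vertices, so the decomposition has width 1, which upper-bounds the treewidth. G has an edge, so its treewidth is at least 1. Hence tw(G) = 1 exactly.

Treewidth 1.
One such decomposition:
Bags: B1 = {1, 2}  B2 = {0, 1}
Tree: B1–B2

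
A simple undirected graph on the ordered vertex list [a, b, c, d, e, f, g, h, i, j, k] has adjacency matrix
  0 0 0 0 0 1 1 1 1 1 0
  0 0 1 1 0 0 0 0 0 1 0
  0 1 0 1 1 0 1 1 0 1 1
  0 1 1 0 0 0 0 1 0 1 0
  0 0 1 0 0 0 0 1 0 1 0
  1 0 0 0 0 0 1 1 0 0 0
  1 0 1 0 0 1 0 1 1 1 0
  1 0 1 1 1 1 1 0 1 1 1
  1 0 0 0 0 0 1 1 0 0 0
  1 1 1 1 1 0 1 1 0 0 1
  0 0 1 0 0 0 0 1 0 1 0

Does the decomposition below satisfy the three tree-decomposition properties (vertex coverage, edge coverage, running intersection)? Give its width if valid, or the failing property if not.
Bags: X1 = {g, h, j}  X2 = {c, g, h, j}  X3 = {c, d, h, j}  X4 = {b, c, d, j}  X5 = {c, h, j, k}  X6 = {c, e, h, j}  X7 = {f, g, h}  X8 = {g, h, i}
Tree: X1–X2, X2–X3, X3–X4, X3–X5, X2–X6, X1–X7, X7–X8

A tree decomposition must satisfy three properties: every vertex lies in some bag; for every edge, both endpoints lie together in some bag; and for every vertex, the bags containing it form a connected subtree. Here vertex a appears in no bag, so the decomposition is invalid.

No — vertex a appears in no bag.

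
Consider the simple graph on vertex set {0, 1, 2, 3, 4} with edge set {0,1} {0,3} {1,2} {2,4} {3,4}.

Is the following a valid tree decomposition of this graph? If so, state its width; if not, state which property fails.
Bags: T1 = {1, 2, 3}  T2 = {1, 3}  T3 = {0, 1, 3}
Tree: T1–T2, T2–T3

A tree decomposition must satisfy three properties: every vertex lies in some bag; for every edge, both endpoints lie together in some bag; and for every vertex, the bags containing it form a connected subtree. Here vertex 4 appears in no bag, so the decomposition is invalid.

No — vertex 4 appears in no bag.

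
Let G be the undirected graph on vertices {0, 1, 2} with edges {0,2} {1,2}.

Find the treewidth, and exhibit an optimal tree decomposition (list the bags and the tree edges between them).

Treewidth 1.
Bags: B1 = {1, 2}  B2 = {0, 2}
Tree: B1–B2

The largest bag has 2 vertices, giving width 1; this decomposition certifies tw(G) ≤ 1. Since G has at least one edge (e.g. 1–2), it is not an edgeless graph, so tw(G) ≥ 1. Hence tw(G) = 1 exactly.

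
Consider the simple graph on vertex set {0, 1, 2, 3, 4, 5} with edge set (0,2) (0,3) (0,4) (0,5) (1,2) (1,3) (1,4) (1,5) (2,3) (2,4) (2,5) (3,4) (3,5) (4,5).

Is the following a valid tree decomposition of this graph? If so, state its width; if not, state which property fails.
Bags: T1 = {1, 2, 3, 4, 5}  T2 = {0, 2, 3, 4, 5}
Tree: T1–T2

Yes; width 4.

Every vertex of G appears in some bag (union = {0, 1, 2, 3, 4, 5}); every edge is covered by a bag; and for each vertex v the set of bags containing v is connected in the bag tree. The decomposition is therefore valid. The largest bag has 5 vertices, so the width is 4.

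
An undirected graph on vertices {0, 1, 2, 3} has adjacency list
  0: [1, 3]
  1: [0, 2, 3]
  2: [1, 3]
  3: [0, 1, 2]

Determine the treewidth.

A width-2 tree decomposition is:
Bags: B1 = {0, 1, 3}  B2 = {1, 2, 3}
Tree: B1–B2
Each bag holds 3 vertices, so the decomposition has width 2, which upper-bounds the treewidth. For the lower bound, the 3 vertices {0, 1, 3} are pairwise adjacent, and any tree decomposition puts a clique entirely inside one bag — forcing width ≥ 2. The upper and lower bounds meet at 2, so that is the treewidth.

2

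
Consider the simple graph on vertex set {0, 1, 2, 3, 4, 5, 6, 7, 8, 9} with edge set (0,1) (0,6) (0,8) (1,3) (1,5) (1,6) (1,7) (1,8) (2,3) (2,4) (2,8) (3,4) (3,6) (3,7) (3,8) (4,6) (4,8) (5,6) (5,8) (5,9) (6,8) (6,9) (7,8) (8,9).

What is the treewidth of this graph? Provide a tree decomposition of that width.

Every bag has size at most 4, so the width is 4 − 1 = 3 and tw(G) ≤ 3. On the other hand G contains the 4-clique {2, 3, 4, 8}. A clique must lie in a single bag of any decomposition, so no decomposition can have width below 3. Therefore the treewidth is 3.

Treewidth 3.
One such decomposition:
Bags: B1 = {1, 5, 6, 8}  B2 = {1, 3, 6, 8}  B3 = {1, 3, 7, 8}  B4 = {0, 1, 6, 8}  B5 = {5, 6, 8, 9}  B6 = {3, 4, 6, 8}  B7 = {2, 3, 4, 8}
Tree: B1–B2, B2–B3, B1–B4, B1–B5, B2–B6, B6–B7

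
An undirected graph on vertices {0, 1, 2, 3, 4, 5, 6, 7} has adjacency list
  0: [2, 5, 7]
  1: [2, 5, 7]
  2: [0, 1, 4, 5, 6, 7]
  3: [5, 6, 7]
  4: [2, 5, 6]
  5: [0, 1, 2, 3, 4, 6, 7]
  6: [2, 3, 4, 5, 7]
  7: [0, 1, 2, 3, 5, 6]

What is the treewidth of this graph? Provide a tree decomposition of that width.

Treewidth 3.
Bags: B1 = {0, 2, 5, 7}  B2 = {2, 5, 6, 7}  B3 = {1, 2, 5, 7}  B4 = {3, 5, 6, 7}  B5 = {2, 4, 5, 6}
Tree: B1–B2, B1–B3, B2–B4, B2–B5

The largest bag has 4 vertices, giving width 3; this decomposition certifies tw(G) ≤ 3. For the lower bound, the 4 vertices {2, 4, 5, 6} are pairwise adjacent, and any tree decomposition puts a clique entirely inside one bag — forcing width ≥ 3. Hence tw(G) = 3 exactly.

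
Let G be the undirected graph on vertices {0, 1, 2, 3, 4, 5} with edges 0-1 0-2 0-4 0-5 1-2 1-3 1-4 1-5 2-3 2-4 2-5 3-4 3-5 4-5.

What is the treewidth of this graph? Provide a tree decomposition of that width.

Every bag has size at most 5, so the width is 5 − 1 = 4 and tw(G) ≤ 4. On the other hand G contains the 5-clique {0, 1, 2, 4, 5}. A clique must lie in a single bag of any decomposition, so no decomposition can have width below 4. The upper and lower bounds meet at 4, so that is the treewidth.

Treewidth 4.
One optimal decomposition is:
Bags: B1 = {1, 2, 3, 4, 5}  B2 = {0, 1, 2, 4, 5}
Tree: B1–B2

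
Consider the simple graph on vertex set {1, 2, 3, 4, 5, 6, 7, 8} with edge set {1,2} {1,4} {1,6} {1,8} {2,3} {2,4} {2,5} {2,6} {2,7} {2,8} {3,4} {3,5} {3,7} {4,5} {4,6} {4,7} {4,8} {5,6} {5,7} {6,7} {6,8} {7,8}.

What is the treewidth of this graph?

4

A width-4 tree decomposition is:
Bags: B1 = {2, 4, 6, 7, 8}  B2 = {2, 4, 5, 6, 7}  B3 = {2, 3, 4, 5, 7}  B4 = {1, 2, 4, 6, 8}
Tree: B1–B2, B2–B3, B1–B4
The largest bag has 5 vertices, giving width 4; this decomposition certifies tw(G) ≤ 4. For the lower bound, the 5 vertices {2, 3, 4, 5, 7} are pairwise adjacent, and any tree decomposition puts a clique entirely inside one bag — forcing width ≥ 4. Combining the bounds, tw(G) = 4.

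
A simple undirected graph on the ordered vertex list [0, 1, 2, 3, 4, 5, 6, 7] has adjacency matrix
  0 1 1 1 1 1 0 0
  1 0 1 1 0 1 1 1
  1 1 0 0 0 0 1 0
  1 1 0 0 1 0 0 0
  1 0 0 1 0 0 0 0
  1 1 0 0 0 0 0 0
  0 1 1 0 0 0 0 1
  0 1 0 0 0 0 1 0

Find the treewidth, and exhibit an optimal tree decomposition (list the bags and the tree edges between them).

Every bag has size at most 3, so the width is 3 − 1 = 2 and tw(G) ≤ 2. Conversely, {0, 1, 2} is a clique of size 3, and the vertices of any clique must share a bag in every tree decomposition; so some bag has ≥ 3 vertices and tw(G) ≥ 2. The upper and lower bounds meet at 2, so that is the treewidth.

Treewidth 2.
Bags: B1 = {0, 1, 3}  B2 = {0, 3, 4}  B3 = {0, 1, 2}  B4 = {0, 1, 5}  B5 = {1, 2, 6}  B6 = {1, 6, 7}
Tree: B1–B2, B1–B3, B1–B4, B3–B5, B5–B6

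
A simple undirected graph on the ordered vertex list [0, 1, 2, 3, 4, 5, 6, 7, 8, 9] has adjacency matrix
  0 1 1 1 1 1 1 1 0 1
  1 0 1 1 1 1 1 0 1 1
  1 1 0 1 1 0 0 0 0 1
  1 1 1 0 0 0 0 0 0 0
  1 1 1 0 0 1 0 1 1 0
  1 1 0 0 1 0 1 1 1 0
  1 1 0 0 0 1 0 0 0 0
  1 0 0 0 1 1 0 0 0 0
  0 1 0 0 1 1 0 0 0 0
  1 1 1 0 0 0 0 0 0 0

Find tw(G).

3

A width-3 tree decomposition is:
Bags: B1 = {0, 4, 5, 7}  B2 = {0, 1, 4, 5}  B3 = {1, 4, 5, 8}  B4 = {0, 1, 2, 4}  B5 = {0, 1, 2, 3}  B6 = {0, 1, 5, 6}  B7 = {0, 1, 2, 9}
Tree: B1–B2, B2–B3, B2–B4, B4–B5, B2–B6, B5–B7
The largest bag has 4 vertices, giving width 3; this decomposition certifies tw(G) ≤ 3. For the lower bound, the 4 vertices {0, 1, 2, 9} are pairwise adjacent, and any tree decomposition puts a clique entirely inside one bag — forcing width ≥ 3. The upper and lower bounds meet at 3, so that is the treewidth.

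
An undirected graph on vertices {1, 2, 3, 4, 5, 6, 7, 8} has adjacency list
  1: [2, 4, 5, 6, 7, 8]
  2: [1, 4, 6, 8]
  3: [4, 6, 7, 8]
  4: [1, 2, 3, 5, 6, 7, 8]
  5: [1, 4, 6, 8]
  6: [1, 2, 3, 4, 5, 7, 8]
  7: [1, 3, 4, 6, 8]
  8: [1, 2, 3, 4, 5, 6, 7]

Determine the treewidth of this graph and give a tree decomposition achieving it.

The largest bag has 5 vertices, giving width 4; this decomposition certifies tw(G) ≤ 4. On the other hand G contains the 5-clique {1, 2, 4, 6, 8}. A clique must lie in a single bag of any decomposition, so no decomposition can have width below 4. Therefore the treewidth is 4.

Treewidth 4.
One such decomposition:
Bags: B1 = {1, 4, 6, 7, 8}  B2 = {1, 2, 4, 6, 8}  B3 = {1, 4, 5, 6, 8}  B4 = {3, 4, 6, 7, 8}
Tree: B1–B2, B1–B3, B1–B4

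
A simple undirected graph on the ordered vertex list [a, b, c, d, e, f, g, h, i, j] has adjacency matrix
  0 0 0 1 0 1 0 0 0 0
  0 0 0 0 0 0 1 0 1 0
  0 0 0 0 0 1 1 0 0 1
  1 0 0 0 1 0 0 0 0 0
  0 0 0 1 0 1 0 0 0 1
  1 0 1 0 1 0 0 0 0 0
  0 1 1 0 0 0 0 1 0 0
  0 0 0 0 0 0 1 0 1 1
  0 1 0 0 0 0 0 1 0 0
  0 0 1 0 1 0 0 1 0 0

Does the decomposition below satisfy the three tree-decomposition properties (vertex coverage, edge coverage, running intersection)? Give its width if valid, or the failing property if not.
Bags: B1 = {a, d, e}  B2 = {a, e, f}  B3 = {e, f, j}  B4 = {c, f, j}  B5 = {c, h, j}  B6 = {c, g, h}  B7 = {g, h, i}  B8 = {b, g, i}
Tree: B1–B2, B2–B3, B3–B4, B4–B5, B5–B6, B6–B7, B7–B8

Every vertex of G appears in some bag (union = {a, b, c, d, e, f, g, h, i, j}); every edge is covered by a bag; and for each vertex v the set of bags containing v is connected in the bag tree. The decomposition is therefore valid. The largest bag has 3 vertices, so the width is 2.

Yes; width 2.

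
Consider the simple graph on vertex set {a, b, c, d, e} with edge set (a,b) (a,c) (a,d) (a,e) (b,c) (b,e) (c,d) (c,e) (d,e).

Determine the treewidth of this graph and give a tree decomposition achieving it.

The largest bag has 4 vertices, giving width 3; this decomposition certifies tw(G) ≤ 3. Conversely, {a, c, d, e} is a clique of size 4, and the vertices of any clique must share a bag in every tree decomposition; so some bag has ≥ 4 vertices and tw(G) ≥ 3. Hence tw(G) = 3 exactly.

Treewidth 3.
Bags: B1 = {a, b, c, e}  B2 = {a, c, d, e}
Tree: B1–B2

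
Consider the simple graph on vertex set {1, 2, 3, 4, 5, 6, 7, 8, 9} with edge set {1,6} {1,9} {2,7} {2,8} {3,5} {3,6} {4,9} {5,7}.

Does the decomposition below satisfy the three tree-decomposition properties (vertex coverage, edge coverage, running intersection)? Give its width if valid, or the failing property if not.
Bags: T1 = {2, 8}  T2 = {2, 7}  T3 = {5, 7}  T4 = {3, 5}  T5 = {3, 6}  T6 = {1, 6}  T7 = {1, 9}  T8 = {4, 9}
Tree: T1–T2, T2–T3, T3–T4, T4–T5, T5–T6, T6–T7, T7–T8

Vertex coverage: the bags together contain {1, 2, 3, 4, 5, 6, 7, 8, 9}, the full vertex set. Edge coverage: each edge of G has both endpoints in at least one bag. Running intersection: for every vertex, the bags containing it form a connected subtree. All three properties hold, so this is a valid tree decomposition of width max|bag| − 1 = 1, and hence tw(G) ≤ 1.

Yes; width 1.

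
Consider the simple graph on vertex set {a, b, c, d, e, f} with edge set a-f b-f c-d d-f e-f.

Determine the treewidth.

1

A width-1 tree decomposition is:
Bags: B1 = {c, d}  B2 = {d, f}  B3 = {e, f}  B4 = {b, f}  B5 = {a, f}
Tree: B1–B2, B2–B3, B2–B4, B3–B5
Each bag holds 2 vertices, so the decomposition has width 1, which upper-bounds the treewidth. G has an edge, so its treewidth is at least 1. Combining the bounds, tw(G) = 1.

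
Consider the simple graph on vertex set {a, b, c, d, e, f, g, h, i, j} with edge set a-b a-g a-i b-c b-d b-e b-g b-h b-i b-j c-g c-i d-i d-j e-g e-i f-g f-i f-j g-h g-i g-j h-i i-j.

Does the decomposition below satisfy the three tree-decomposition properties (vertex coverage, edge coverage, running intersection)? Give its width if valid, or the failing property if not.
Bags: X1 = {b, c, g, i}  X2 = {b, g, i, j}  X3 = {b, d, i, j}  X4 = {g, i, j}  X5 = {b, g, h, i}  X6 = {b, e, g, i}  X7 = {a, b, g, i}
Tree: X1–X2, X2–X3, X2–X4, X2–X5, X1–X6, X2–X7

A tree decomposition must satisfy three properties: every vertex lies in some bag; for every edge, both endpoints lie together in some bag; and for every vertex, the bags containing it form a connected subtree. Here vertex f appears in no bag, so the decomposition is invalid.

No — vertex f appears in no bag.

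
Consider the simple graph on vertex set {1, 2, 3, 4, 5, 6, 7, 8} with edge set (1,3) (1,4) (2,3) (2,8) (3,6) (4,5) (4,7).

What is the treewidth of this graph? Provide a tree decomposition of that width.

Treewidth 1.
One optimal decomposition is:
Bags: B1 = {1, 4}  B2 = {4, 5}  B3 = {4, 7}  B4 = {1, 3}  B5 = {2, 3}  B6 = {3, 6}  B7 = {2, 8}
Tree: B1–B2, B2–B3, B1–B4, B4–B5, B4–B6, B5–B7

The largest bag has 2 vertices, giving width 1; this decomposition certifies tw(G) ≤ 1. Since G has at least one edge (e.g. 4–1), it is not an edgeless graph, so tw(G) ≥ 1. Hence tw(G) = 1 exactly.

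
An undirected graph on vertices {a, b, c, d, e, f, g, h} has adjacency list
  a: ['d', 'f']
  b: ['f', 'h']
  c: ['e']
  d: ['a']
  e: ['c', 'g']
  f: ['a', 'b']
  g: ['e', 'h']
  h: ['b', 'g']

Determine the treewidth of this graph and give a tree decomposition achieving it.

Each bag holds 2 vertices, so the decomposition has width 1, which upper-bounds the treewidth. Any graph with an edge has treewidth ≥ 1, and G has the edge d–a. Combining the bounds, tw(G) = 1.

Treewidth 1.
One such decomposition:
Bags: B1 = {a, d}  B2 = {a, f}  B3 = {b, f}  B4 = {b, h}  B5 = {g, h}  B6 = {e, g}  B7 = {c, e}
Tree: B1–B2, B2–B3, B3–B4, B4–B5, B5–B6, B6–B7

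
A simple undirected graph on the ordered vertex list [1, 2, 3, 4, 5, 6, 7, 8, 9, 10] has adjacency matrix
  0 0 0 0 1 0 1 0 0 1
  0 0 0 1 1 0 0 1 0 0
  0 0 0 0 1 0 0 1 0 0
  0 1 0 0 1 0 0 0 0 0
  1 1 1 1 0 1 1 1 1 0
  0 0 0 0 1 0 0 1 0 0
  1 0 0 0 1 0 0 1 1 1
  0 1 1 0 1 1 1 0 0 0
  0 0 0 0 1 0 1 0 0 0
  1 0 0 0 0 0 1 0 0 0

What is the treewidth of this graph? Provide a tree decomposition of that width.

Every bag has size at most 3, so the width is 3 − 1 = 2 and tw(G) ≤ 2. For the lower bound, the 3 vertices {1, 7, 10} are pairwise adjacent, and any tree decomposition puts a clique entirely inside one bag — forcing width ≥ 2. Hence tw(G) = 2 exactly.

Treewidth 2.
Bags: B1 = {5, 7, 9}  B2 = {5, 7, 8}  B3 = {1, 5, 7}  B4 = {1, 7, 10}  B5 = {5, 6, 8}  B6 = {3, 5, 8}  B7 = {2, 5, 8}  B8 = {2, 4, 5}
Tree: B1–B2, B1–B3, B3–B4, B2–B5, B5–B6, B5–B7, B7–B8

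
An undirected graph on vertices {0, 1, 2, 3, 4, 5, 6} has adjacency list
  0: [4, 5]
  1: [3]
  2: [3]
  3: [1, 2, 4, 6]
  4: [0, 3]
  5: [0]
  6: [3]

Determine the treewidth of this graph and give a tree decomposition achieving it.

Every bag has size at most 2, so the width is 2 − 1 = 1 and tw(G) ≤ 1. Since G has at least one edge (e.g. 4–3), it is not an edgeless graph, so tw(G) ≥ 1. Hence tw(G) = 1 exactly.

Treewidth 1.
One such decomposition:
Bags: B1 = {3, 4}  B2 = {2, 3}  B3 = {1, 3}  B4 = {0, 4}  B5 = {0, 5}  B6 = {3, 6}
Tree: B1–B2, B2–B3, B1–B4, B4–B5, B2–B6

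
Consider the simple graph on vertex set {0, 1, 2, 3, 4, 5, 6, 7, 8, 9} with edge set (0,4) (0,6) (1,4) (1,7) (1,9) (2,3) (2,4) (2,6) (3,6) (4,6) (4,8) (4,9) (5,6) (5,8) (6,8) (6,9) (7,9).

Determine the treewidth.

2

A width-2 tree decomposition is:
Bags: B1 = {4, 6, 8}  B2 = {4, 6, 9}  B3 = {0, 4, 6}  B4 = {1, 4, 9}  B5 = {2, 4, 6}  B6 = {5, 6, 8}  B7 = {1, 7, 9}  B8 = {2, 3, 6}
Tree: B1–B2, B2–B3, B2–B4, B2–B5, B1–B6, B4–B7, B5–B8
Every bag has size at most 3, so the width is 3 − 1 = 2 and tw(G) ≤ 2. On the other hand G contains the 3-clique {1, 4, 9}. A clique must lie in a single bag of any decomposition, so no decomposition can have width below 2. Hence tw(G) = 2 exactly.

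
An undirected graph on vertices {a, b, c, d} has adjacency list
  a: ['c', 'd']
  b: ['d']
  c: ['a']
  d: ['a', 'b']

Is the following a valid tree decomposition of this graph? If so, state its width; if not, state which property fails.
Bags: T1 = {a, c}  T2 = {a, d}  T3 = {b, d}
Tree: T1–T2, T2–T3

Yes; width 1.

Vertex coverage: the bags together contain {a, b, c, d}, the full vertex set. Edge coverage: each edge of G has both endpoints in at least one bag. Running intersection: for every vertex, the bags containing it form a connected subtree. All three properties hold, so this is a valid tree decomposition of width max|bag| − 1 = 1, and hence tw(G) ≤ 1.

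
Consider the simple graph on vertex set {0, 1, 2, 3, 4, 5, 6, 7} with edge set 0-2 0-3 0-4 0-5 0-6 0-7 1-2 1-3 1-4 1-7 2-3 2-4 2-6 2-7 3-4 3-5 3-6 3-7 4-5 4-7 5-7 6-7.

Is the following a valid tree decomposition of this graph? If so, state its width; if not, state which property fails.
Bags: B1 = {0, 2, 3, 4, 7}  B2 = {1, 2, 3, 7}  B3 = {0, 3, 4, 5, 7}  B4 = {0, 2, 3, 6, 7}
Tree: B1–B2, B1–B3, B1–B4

No — edge (4,1) lies in no bag.

A tree decomposition must satisfy three properties: every vertex lies in some bag; for every edge, both endpoints lie together in some bag; and for every vertex, the bags containing it form a connected subtree. Here edge (4,1) lies in no bag, so the decomposition is invalid.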